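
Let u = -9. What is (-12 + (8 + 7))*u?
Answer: -27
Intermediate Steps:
(-12 + (8 + 7))*u = (-12 + (8 + 7))*(-9) = (-12 + 15)*(-9) = 3*(-9) = -27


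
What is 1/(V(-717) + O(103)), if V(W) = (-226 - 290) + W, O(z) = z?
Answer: -1/1130 ≈ -0.00088496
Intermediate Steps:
V(W) = -516 + W
1/(V(-717) + O(103)) = 1/((-516 - 717) + 103) = 1/(-1233 + 103) = 1/(-1130) = -1/1130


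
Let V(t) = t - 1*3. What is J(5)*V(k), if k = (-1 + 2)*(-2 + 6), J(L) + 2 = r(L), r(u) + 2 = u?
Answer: 1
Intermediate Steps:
r(u) = -2 + u
J(L) = -4 + L (J(L) = -2 + (-2 + L) = -4 + L)
k = 4 (k = 1*4 = 4)
V(t) = -3 + t (V(t) = t - 3 = -3 + t)
J(5)*V(k) = (-4 + 5)*(-3 + 4) = 1*1 = 1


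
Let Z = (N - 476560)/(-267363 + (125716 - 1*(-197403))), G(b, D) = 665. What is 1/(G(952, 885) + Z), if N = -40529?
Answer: 55756/36560651 ≈ 0.0015250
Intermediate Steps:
Z = -517089/55756 (Z = (-40529 - 476560)/(-267363 + (125716 - 1*(-197403))) = -517089/(-267363 + (125716 + 197403)) = -517089/(-267363 + 323119) = -517089/55756 ≈ -9.2741)
1/(G(952, 885) + Z) = 1/(665 - 517089/55756) = 1/(36560651/55756) = 55756/36560651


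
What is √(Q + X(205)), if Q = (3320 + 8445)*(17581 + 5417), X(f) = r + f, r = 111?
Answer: √270571786 ≈ 16449.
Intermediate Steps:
X(f) = 111 + f
Q = 270571470 (Q = 11765*22998 = 270571470)
√(Q + X(205)) = √(270571470 + (111 + 205)) = √(270571470 + 316) = √270571786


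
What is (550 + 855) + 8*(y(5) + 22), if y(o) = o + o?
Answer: 1661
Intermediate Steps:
y(o) = 2*o
(550 + 855) + 8*(y(5) + 22) = (550 + 855) + 8*(2*5 + 22) = 1405 + 8*(10 + 22) = 1405 + 8*32 = 1405 + 256 = 1661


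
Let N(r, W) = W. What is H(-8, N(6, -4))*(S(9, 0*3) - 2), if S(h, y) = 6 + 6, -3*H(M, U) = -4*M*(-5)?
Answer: 1600/3 ≈ 533.33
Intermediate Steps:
H(M, U) = -20*M/3 (H(M, U) = -(-4)*M*(-5)/3 = -(-4)*(-5*M)/3 = -20*M/3)
S(h, y) = 12
H(-8, N(6, -4))*(S(9, 0*3) - 2) = (-20/3*(-8))*(12 - 2) = (160/3)*10 = 1600/3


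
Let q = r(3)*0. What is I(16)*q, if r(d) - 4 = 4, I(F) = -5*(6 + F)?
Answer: 0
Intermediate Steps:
I(F) = -30 - 5*F
r(d) = 8 (r(d) = 4 + 4 = 8)
q = 0 (q = 8*0 = 0)
I(16)*q = (-30 - 5*16)*0 = (-30 - 80)*0 = -110*0 = 0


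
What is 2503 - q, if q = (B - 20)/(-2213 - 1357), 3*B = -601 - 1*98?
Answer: 8935457/3570 ≈ 2502.9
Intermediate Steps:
B = -233 (B = (-601 - 1*98)/3 = (-601 - 98)/3 = (⅓)*(-699) = -233)
q = 253/3570 (q = (-233 - 20)/(-2213 - 1357) = -253/(-3570) = -253*(-1/3570) = 253/3570 ≈ 0.070868)
2503 - q = 2503 - 1*253/3570 = 2503 - 253/3570 = 8935457/3570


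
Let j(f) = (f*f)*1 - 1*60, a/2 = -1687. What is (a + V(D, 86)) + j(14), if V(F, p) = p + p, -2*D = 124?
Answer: -3066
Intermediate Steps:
D = -62 (D = -1/2*124 = -62)
V(F, p) = 2*p
a = -3374 (a = 2*(-1687) = -3374)
j(f) = -60 + f**2 (j(f) = f**2*1 - 60 = f**2 - 60 = -60 + f**2)
(a + V(D, 86)) + j(14) = (-3374 + 2*86) + (-60 + 14**2) = (-3374 + 172) + (-60 + 196) = -3202 + 136 = -3066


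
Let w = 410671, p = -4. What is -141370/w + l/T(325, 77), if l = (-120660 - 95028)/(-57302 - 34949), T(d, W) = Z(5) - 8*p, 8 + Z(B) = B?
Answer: -289627385582/1098659502209 ≈ -0.26362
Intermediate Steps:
Z(B) = -8 + B
T(d, W) = 29 (T(d, W) = (-8 + 5) - 8*(-4) = -3 + 32 = 29)
l = 215688/92251 (l = -215688/(-92251) = -215688*(-1/92251) = 215688/92251 ≈ 2.3381)
-141370/w + l/T(325, 77) = -141370/410671 + (215688/92251)/29 = -141370*1/410671 + (215688/92251)*(1/29) = -141370/410671 + 215688/2675279 = -289627385582/1098659502209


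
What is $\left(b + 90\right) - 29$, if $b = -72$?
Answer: $-11$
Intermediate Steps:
$\left(b + 90\right) - 29 = \left(-72 + 90\right) - 29 = 18 - 29 = -11$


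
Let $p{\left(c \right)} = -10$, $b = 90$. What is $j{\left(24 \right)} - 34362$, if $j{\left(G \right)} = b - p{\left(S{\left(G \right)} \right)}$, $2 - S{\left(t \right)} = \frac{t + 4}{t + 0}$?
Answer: $-34262$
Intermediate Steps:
$S{\left(t \right)} = 2 - \frac{4 + t}{t}$ ($S{\left(t \right)} = 2 - \frac{t + 4}{t + 0} = 2 - \frac{4 + t}{t}$)
$j{\left(G \right)} = 100$ ($j{\left(G \right)} = 90 - -10 = 90 + 10 = 100$)
$j{\left(24 \right)} - 34362 = 100 - 34362 = -34262$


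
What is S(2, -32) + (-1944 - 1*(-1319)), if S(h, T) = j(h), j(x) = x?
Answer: -623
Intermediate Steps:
S(h, T) = h
S(2, -32) + (-1944 - 1*(-1319)) = 2 + (-1944 - 1*(-1319)) = 2 + (-1944 + 1319) = 2 - 625 = -623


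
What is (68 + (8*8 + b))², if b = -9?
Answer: 15129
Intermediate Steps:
(68 + (8*8 + b))² = (68 + (8*8 - 9))² = (68 + (64 - 9))² = (68 + 55)² = 123² = 15129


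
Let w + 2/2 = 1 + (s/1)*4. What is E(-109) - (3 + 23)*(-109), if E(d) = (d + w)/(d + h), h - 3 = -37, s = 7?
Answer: 405343/143 ≈ 2834.6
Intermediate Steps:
h = -34 (h = 3 - 37 = -34)
w = 28 (w = -1 + (1 + (7/1)*4) = -1 + (1 + (7*1)*4) = -1 + (1 + 7*4) = -1 + (1 + 28) = -1 + 29 = 28)
E(d) = (28 + d)/(-34 + d) (E(d) = (d + 28)/(d - 34) = (28 + d)/(-34 + d))
E(-109) - (3 + 23)*(-109) = (28 - 109)/(-34 - 109) - (3 + 23)*(-109) = -81/(-143) - 26*(-109) = -1/143*(-81) - 1*(-2834) = 81/143 + 2834 = 405343/143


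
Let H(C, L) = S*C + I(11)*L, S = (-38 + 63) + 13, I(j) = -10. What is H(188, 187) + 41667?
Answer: 46941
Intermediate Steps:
S = 38 (S = 25 + 13 = 38)
H(C, L) = -10*L + 38*C (H(C, L) = 38*C - 10*L = -10*L + 38*C)
H(188, 187) + 41667 = (-10*187 + 38*188) + 41667 = (-1870 + 7144) + 41667 = 5274 + 41667 = 46941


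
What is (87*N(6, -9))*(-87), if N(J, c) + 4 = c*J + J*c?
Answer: 847728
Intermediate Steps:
N(J, c) = -4 + 2*J*c (N(J, c) = -4 + (c*J + J*c) = -4 + (J*c + J*c) = -4 + 2*J*c)
(87*N(6, -9))*(-87) = (87*(-4 + 2*6*(-9)))*(-87) = (87*(-4 - 108))*(-87) = (87*(-112))*(-87) = -9744*(-87) = 847728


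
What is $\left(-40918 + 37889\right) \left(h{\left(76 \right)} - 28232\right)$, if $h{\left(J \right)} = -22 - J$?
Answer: $85811570$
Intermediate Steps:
$\left(-40918 + 37889\right) \left(h{\left(76 \right)} - 28232\right) = \left(-40918 + 37889\right) \left(\left(-22 - 76\right) - 28232\right) = - 3029 \left(\left(-22 - 76\right) - 28232\right) = - 3029 \left(-98 - 28232\right) = \left(-3029\right) \left(-28330\right) = 85811570$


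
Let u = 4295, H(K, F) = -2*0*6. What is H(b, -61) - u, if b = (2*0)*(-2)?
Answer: -4295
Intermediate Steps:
b = 0 (b = 0*(-2) = 0)
H(K, F) = 0 (H(K, F) = 0*6 = 0)
H(b, -61) - u = 0 - 1*4295 = 0 - 4295 = -4295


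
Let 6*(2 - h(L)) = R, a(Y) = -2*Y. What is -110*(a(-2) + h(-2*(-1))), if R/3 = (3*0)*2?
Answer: -660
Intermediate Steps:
R = 0 (R = 3*((3*0)*2) = 3*(0*2) = 3*0 = 0)
h(L) = 2 (h(L) = 2 - 1/6*0 = 2 + 0 = 2)
-110*(a(-2) + h(-2*(-1))) = -110*(-2*(-2) + 2) = -110*(4 + 2) = -110*6 = -660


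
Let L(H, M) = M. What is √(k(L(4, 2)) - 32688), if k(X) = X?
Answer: I*√32686 ≈ 180.79*I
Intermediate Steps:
√(k(L(4, 2)) - 32688) = √(2 - 32688) = √(-32686) = I*√32686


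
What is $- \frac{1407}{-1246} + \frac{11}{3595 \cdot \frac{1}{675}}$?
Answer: $\frac{408849}{127982} \approx 3.1946$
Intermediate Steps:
$- \frac{1407}{-1246} + \frac{11}{3595 \cdot \frac{1}{675}} = \left(-1407\right) \left(- \frac{1}{1246}\right) + \frac{11}{3595 \cdot \frac{1}{675}} = \frac{201}{178} + \frac{11}{\frac{719}{135}} = \frac{201}{178} + 11 \cdot \frac{135}{719} = \frac{201}{178} + \frac{1485}{719} = \frac{408849}{127982}$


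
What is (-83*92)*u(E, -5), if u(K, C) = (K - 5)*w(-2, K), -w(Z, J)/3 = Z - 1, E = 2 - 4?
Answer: 481068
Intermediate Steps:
E = -2
w(Z, J) = 3 - 3*Z (w(Z, J) = -3*(Z - 1) = -3*(-1 + Z) = 3 - 3*Z)
u(K, C) = -45 + 9*K (u(K, C) = (K - 5)*(3 - 3*(-2)) = (-5 + K)*(3 + 6) = (-5 + K)*9 = -45 + 9*K)
(-83*92)*u(E, -5) = (-83*92)*(-45 + 9*(-2)) = -7636*(-45 - 18) = -7636*(-63) = 481068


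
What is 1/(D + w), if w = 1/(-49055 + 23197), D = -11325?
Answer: -25858/292841851 ≈ -8.8300e-5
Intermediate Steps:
w = -1/25858 (w = 1/(-25858) = -1/25858 ≈ -3.8673e-5)
1/(D + w) = 1/(-11325 - 1/25858) = 1/(-292841851/25858) = -25858/292841851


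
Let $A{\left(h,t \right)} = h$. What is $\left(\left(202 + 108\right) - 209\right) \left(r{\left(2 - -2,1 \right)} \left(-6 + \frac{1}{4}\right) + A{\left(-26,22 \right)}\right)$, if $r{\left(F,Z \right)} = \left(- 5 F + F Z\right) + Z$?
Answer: $\frac{24341}{4} \approx 6085.3$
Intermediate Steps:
$r{\left(F,Z \right)} = Z - 5 F + F Z$
$\left(\left(202 + 108\right) - 209\right) \left(r{\left(2 - -2,1 \right)} \left(-6 + \frac{1}{4}\right) + A{\left(-26,22 \right)}\right) = \left(\left(202 + 108\right) - 209\right) \left(\left(1 - 5 \left(2 - -2\right) + \left(2 - -2\right) 1\right) \left(-6 + \frac{1}{4}\right) - 26\right) = \left(310 - 209\right) \left(\left(1 - 5 \left(2 + 2\right) + \left(2 + 2\right) 1\right) \left(-6 + \frac{1}{4}\right) - 26\right) = 101 \left(\left(1 - 20 + 4 \cdot 1\right) \left(- \frac{23}{4}\right) - 26\right) = 101 \left(\left(1 - 20 + 4\right) \left(- \frac{23}{4}\right) - 26\right) = 101 \left(\left(-15\right) \left(- \frac{23}{4}\right) - 26\right) = 101 \left(\frac{345}{4} - 26\right) = 101 \cdot \frac{241}{4} = \frac{24341}{4}$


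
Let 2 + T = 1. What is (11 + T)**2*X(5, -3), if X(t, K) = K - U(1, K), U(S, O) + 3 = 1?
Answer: -100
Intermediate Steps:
T = -1 (T = -2 + 1 = -1)
U(S, O) = -2 (U(S, O) = -3 + 1 = -2)
X(t, K) = 2 + K (X(t, K) = K - 1*(-2) = K + 2 = 2 + K)
(11 + T)**2*X(5, -3) = (11 - 1)**2*(2 - 3) = 10**2*(-1) = 100*(-1) = -100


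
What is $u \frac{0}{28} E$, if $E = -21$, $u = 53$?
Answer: $0$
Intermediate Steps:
$u \frac{0}{28} E = 53 \cdot \frac{0}{28} \left(-21\right) = 53 \cdot 0 \cdot \frac{1}{28} \left(-21\right) = 53 \cdot 0 \left(-21\right) = 0 \left(-21\right) = 0$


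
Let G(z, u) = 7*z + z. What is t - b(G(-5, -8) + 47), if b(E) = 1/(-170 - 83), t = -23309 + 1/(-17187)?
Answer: -101354764165/4348311 ≈ -23309.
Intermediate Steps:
G(z, u) = 8*z
t = -400611784/17187 (t = -23309 - 1/17187 = -400611784/17187 ≈ -23309.)
b(E) = -1/253 (b(E) = 1/(-253) = -1/253)
t - b(G(-5, -8) + 47) = -400611784/17187 - 1*(-1/253) = -400611784/17187 + 1/253 = -101354764165/4348311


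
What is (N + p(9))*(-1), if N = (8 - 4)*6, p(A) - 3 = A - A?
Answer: -27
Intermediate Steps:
p(A) = 3 (p(A) = 3 + (A - A) = 3 + 0 = 3)
N = 24 (N = 4*6 = 24)
(N + p(9))*(-1) = (24 + 3)*(-1) = 27*(-1) = -27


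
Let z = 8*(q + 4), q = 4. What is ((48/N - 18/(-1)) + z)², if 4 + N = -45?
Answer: 15760900/2401 ≈ 6564.3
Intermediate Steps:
N = -49 (N = -4 - 45 = -49)
z = 64 (z = 8*(4 + 4) = 8*8 = 64)
((48/N - 18/(-1)) + z)² = ((48/(-49) - 18/(-1)) + 64)² = ((48*(-1/49) - 18*(-1)) + 64)² = ((-48/49 + 18) + 64)² = (834/49 + 64)² = (3970/49)² = 15760900/2401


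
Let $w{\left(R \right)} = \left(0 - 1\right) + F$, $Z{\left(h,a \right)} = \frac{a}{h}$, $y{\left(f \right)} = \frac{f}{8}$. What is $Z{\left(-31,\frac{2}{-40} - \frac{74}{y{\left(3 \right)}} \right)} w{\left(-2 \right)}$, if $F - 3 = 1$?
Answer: $\frac{11843}{620} \approx 19.102$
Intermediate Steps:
$F = 4$ ($F = 3 + 1 = 4$)
$y{\left(f \right)} = \frac{f}{8}$ ($y{\left(f \right)} = f \frac{1}{8} = \frac{f}{8}$)
$w{\left(R \right)} = 3$ ($w{\left(R \right)} = \left(0 - 1\right) + 4 = -1 + 4 = 3$)
$Z{\left(-31,\frac{2}{-40} - \frac{74}{y{\left(3 \right)}} \right)} w{\left(-2 \right)} = \frac{\frac{2}{-40} - \frac{74}{\frac{1}{8} \cdot 3}}{-31} \cdot 3 = \left(2 \left(- \frac{1}{40}\right) - \frac{74}{\frac{3}{8}}\right) \left(- \frac{1}{31}\right) 3 = \left(- \frac{1}{20} - \frac{592}{3}\right) \left(- \frac{1}{31}\right) 3 = \left(- \frac{11843}{60}\right) \left(- \frac{1}{31}\right) 3 = \frac{11843}{1860} \cdot 3 = \frac{11843}{620}$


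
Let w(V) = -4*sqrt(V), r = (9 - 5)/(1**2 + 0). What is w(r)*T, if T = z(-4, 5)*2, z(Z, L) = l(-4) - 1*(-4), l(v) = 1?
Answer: -80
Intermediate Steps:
z(Z, L) = 5 (z(Z, L) = 1 - 1*(-4) = 1 + 4 = 5)
r = 4 (r = 4/(1 + 0) = 4/1 = 4*1 = 4)
T = 10 (T = 5*2 = 10)
w(r)*T = -4*sqrt(4)*10 = -4*2*10 = -8*10 = -80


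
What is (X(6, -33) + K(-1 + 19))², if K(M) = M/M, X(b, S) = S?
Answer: 1024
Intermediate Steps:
K(M) = 1
(X(6, -33) + K(-1 + 19))² = (-33 + 1)² = (-32)² = 1024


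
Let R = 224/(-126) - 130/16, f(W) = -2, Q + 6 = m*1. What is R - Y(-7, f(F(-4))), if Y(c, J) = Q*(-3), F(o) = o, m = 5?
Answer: -929/72 ≈ -12.903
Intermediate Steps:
Q = -1 (Q = -6 + 5*1 = -6 + 5 = -1)
Y(c, J) = 3 (Y(c, J) = -1*(-3) = 3)
R = -713/72 (R = 224*(-1/126) - 130*1/16 = -16/9 - 65/8 = -713/72 ≈ -9.9028)
R - Y(-7, f(F(-4))) = -713/72 - 1*3 = -713/72 - 3 = -929/72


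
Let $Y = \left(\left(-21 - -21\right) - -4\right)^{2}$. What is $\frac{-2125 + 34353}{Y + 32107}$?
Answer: $\frac{4604}{4589} \approx 1.0033$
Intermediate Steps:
$Y = 16$ ($Y = \left(\left(-21 + 21\right) + \left(-2 + 6\right)\right)^{2} = \left(0 + 4\right)^{2} = 4^{2} = 16$)
$\frac{-2125 + 34353}{Y + 32107} = \frac{-2125 + 34353}{16 + 32107} = \frac{32228}{32123} = 32228 \cdot \frac{1}{32123} = \frac{4604}{4589}$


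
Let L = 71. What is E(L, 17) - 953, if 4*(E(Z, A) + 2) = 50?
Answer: -1885/2 ≈ -942.50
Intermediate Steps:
E(Z, A) = 21/2 (E(Z, A) = -2 + (1/4)*50 = -2 + 25/2 = 21/2)
E(L, 17) - 953 = 21/2 - 953 = -1885/2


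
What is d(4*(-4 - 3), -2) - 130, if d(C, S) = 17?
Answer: -113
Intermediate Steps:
d(4*(-4 - 3), -2) - 130 = 17 - 130 = -113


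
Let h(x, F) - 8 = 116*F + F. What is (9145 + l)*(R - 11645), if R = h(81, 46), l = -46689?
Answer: 234837720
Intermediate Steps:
h(x, F) = 8 + 117*F (h(x, F) = 8 + (116*F + F) = 8 + 117*F)
R = 5390 (R = 8 + 117*46 = 8 + 5382 = 5390)
(9145 + l)*(R - 11645) = (9145 - 46689)*(5390 - 11645) = -37544*(-6255) = 234837720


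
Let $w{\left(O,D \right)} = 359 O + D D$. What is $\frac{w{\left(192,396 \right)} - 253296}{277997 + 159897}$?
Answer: $- \frac{13776}{218947} \approx -0.062919$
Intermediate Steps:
$w{\left(O,D \right)} = D^{2} + 359 O$ ($w{\left(O,D \right)} = 359 O + D^{2} = D^{2} + 359 O$)
$\frac{w{\left(192,396 \right)} - 253296}{277997 + 159897} = \frac{\left(396^{2} + 359 \cdot 192\right) - 253296}{277997 + 159897} = \frac{\left(156816 + 68928\right) - 253296}{437894} = \left(225744 - 253296\right) \frac{1}{437894} = \left(-27552\right) \frac{1}{437894} = - \frac{13776}{218947}$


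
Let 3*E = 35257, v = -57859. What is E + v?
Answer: -138320/3 ≈ -46107.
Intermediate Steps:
E = 35257/3 (E = (1/3)*35257 = 35257/3 ≈ 11752.)
E + v = 35257/3 - 57859 = -138320/3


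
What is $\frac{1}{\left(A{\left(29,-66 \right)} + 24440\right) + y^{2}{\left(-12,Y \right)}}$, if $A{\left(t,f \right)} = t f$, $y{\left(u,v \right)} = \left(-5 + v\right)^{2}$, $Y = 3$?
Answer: $\frac{1}{22542} \approx 4.4362 \cdot 10^{-5}$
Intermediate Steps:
$A{\left(t,f \right)} = f t$
$\frac{1}{\left(A{\left(29,-66 \right)} + 24440\right) + y^{2}{\left(-12,Y \right)}} = \frac{1}{\left(\left(-66\right) 29 + 24440\right) + \left(\left(-5 + 3\right)^{2}\right)^{2}} = \frac{1}{\left(-1914 + 24440\right) + \left(\left(-2\right)^{2}\right)^{2}} = \frac{1}{22526 + 4^{2}} = \frac{1}{22526 + 16} = \frac{1}{22542}$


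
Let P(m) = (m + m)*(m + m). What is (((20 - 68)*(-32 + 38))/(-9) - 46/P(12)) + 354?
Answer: 111145/288 ≈ 385.92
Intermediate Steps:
P(m) = 4*m² (P(m) = (2*m)*(2*m) = 4*m²)
(((20 - 68)*(-32 + 38))/(-9) - 46/P(12)) + 354 = (((20 - 68)*(-32 + 38))/(-9) - 46/(4*12²)) + 354 = (-48*6*(-⅑) - 46/(4*144)) + 354 = (-288*(-⅑) - 46/576) + 354 = (32 - 46*1/576) + 354 = (32 - 23/288) + 354 = 9193/288 + 354 = 111145/288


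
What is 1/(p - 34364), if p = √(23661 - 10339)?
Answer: -17182/590435587 - √13322/1180871174 ≈ -2.9198e-5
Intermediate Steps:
p = √13322 ≈ 115.42
1/(p - 34364) = 1/(√13322 - 34364) = 1/(-34364 + √13322)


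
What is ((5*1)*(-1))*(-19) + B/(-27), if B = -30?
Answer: 865/9 ≈ 96.111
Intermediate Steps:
((5*1)*(-1))*(-19) + B/(-27) = ((5*1)*(-1))*(-19) - 30/(-27) = (5*(-1))*(-19) - 30*(-1/27) = -5*(-19) + 10/9 = 95 + 10/9 = 865/9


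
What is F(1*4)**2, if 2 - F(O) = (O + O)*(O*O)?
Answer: 15876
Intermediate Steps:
F(O) = 2 - 2*O**3 (F(O) = 2 - (O + O)*O*O = 2 - 2*O*O**2 = 2 - 2*O**3)
F(1*4)**2 = (2 - 2*(1*4)**3)**2 = (2 - 2*4**3)**2 = (2 - 2*64)**2 = (2 - 128)**2 = (-126)**2 = 15876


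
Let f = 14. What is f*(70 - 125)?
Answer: -770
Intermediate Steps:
f*(70 - 125) = 14*(70 - 125) = 14*(-55) = -770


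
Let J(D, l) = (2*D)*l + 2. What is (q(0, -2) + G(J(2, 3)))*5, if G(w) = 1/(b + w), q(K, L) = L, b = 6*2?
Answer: -255/26 ≈ -9.8077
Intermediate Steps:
b = 12
J(D, l) = 2 + 2*D*l (J(D, l) = 2*D*l + 2 = 2 + 2*D*l)
G(w) = 1/(12 + w)
(q(0, -2) + G(J(2, 3)))*5 = (-2 + 1/(12 + (2 + 2*2*3)))*5 = (-2 + 1/(12 + (2 + 12)))*5 = (-2 + 1/(12 + 14))*5 = (-2 + 1/26)*5 = -51/26*5 = -255/26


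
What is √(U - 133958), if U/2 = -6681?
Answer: 2*I*√36830 ≈ 383.82*I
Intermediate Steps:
U = -13362 (U = 2*(-6681) = -13362)
√(U - 133958) = √(-13362 - 133958) = √(-147320) = 2*I*√36830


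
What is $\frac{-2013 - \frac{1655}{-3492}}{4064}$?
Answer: $- \frac{7027741}{14191488} \approx -0.49521$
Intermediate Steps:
$\frac{-2013 - \frac{1655}{-3492}}{4064} = \left(-2013 - 1655 \left(- \frac{1}{3492}\right)\right) \frac{1}{4064} = \left(-2013 - - \frac{1655}{3492}\right) \frac{1}{4064} = \left(-2013 + \frac{1655}{3492}\right) \frac{1}{4064} = \left(- \frac{7027741}{3492}\right) \frac{1}{4064} = - \frac{7027741}{14191488}$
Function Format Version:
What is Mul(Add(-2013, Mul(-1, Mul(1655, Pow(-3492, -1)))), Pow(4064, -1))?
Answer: Rational(-7027741, 14191488) ≈ -0.49521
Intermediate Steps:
Mul(Add(-2013, Mul(-1, Mul(1655, Pow(-3492, -1)))), Pow(4064, -1)) = Mul(Add(-2013, Mul(-1, Mul(1655, Rational(-1, 3492)))), Rational(1, 4064)) = Mul(Add(-2013, Mul(-1, Rational(-1655, 3492))), Rational(1, 4064)) = Mul(Add(-2013, Rational(1655, 3492)), Rational(1, 4064)) = Mul(Rational(-7027741, 3492), Rational(1, 4064)) = Rational(-7027741, 14191488)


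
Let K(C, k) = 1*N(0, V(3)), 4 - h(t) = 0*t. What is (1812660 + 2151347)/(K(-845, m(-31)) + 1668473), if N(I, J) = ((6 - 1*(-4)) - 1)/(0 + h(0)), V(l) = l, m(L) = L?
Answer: 15856028/6673901 ≈ 2.3758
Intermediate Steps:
h(t) = 4 (h(t) = 4 - 0*t = 4 - 1*0 = 4 + 0 = 4)
N(I, J) = 9/4 (N(I, J) = ((6 - 1*(-4)) - 1)/(0 + 4) = ((6 + 4) - 1)/4 = (10 - 1)*(1/4) = 9*(1/4) = 9/4)
K(C, k) = 9/4 (K(C, k) = 1*(9/4) = 9/4)
(1812660 + 2151347)/(K(-845, m(-31)) + 1668473) = (1812660 + 2151347)/(9/4 + 1668473) = 3964007/(6673901/4) = 3964007*(4/6673901) = 15856028/6673901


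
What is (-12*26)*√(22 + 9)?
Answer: -312*√31 ≈ -1737.1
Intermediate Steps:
(-12*26)*√(22 + 9) = -312*√31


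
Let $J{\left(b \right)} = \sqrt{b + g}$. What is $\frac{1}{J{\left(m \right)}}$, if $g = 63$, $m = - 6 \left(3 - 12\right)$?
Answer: $\frac{\sqrt{13}}{39} \approx 0.09245$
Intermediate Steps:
$m = 54$ ($m = \left(-6\right) \left(-9\right) = 54$)
$J{\left(b \right)} = \sqrt{63 + b}$ ($J{\left(b \right)} = \sqrt{b + 63} = \sqrt{63 + b}$)
$\frac{1}{J{\left(m \right)}} = \frac{1}{\sqrt{63 + 54}} = \frac{1}{\sqrt{117}} = \frac{1}{3 \sqrt{13}} = \frac{\sqrt{13}}{39}$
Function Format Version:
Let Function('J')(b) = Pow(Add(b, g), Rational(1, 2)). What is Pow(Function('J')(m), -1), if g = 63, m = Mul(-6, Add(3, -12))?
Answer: Mul(Rational(1, 39), Pow(13, Rational(1, 2))) ≈ 0.092450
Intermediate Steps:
m = 54 (m = Mul(-6, -9) = 54)
Function('J')(b) = Pow(Add(63, b), Rational(1, 2)) (Function('J')(b) = Pow(Add(b, 63), Rational(1, 2)) = Pow(Add(63, b), Rational(1, 2)))
Pow(Function('J')(m), -1) = Pow(Pow(Add(63, 54), Rational(1, 2)), -1) = Pow(Pow(117, Rational(1, 2)), -1) = Pow(Mul(3, Pow(13, Rational(1, 2))), -1) = Mul(Rational(1, 39), Pow(13, Rational(1, 2)))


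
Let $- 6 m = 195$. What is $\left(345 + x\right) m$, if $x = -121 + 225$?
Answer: $- \frac{29185}{2} \approx -14593.0$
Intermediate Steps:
$m = - \frac{65}{2}$ ($m = \left(- \frac{1}{6}\right) 195 = - \frac{65}{2} \approx -32.5$)
$x = 104$
$\left(345 + x\right) m = \left(345 + 104\right) \left(- \frac{65}{2}\right) = 449 \left(- \frac{65}{2}\right) = - \frac{29185}{2}$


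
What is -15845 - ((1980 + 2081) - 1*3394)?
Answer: -16512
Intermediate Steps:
-15845 - ((1980 + 2081) - 1*3394) = -15845 - (4061 - 3394) = -15845 - 1*667 = -15845 - 667 = -16512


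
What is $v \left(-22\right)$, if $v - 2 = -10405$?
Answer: $228866$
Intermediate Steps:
$v = -10403$ ($v = 2 - 10405 = -10403$)
$v \left(-22\right) = \left(-10403\right) \left(-22\right) = 228866$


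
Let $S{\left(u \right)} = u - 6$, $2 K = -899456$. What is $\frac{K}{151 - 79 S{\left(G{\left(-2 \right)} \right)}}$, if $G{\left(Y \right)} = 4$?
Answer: $- \frac{449728}{309} \approx -1455.4$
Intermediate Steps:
$K = -449728$ ($K = \frac{1}{2} \left(-899456\right) = -449728$)
$S{\left(u \right)} = -6 + u$
$\frac{K}{151 - 79 S{\left(G{\left(-2 \right)} \right)}} = - \frac{449728}{151 - 79 \left(-6 + 4\right)} = - \frac{449728}{151 - -158} = - \frac{449728}{151 + 158} = - \frac{449728}{309}$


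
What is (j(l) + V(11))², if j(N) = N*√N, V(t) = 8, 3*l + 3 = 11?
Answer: 2240/27 + 256*√6/9 ≈ 152.64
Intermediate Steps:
l = 8/3 (l = -1 + (⅓)*11 = -1 + 11/3 = 8/3 ≈ 2.6667)
j(N) = N^(3/2)
(j(l) + V(11))² = ((8/3)^(3/2) + 8)² = (16*√6/9 + 8)² = (8 + 16*√6/9)²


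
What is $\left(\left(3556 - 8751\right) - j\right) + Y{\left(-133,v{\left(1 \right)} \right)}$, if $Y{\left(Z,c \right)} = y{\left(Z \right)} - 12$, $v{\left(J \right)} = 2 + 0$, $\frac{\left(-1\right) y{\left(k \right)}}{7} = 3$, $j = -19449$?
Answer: $14221$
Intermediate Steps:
$y{\left(k \right)} = -21$ ($y{\left(k \right)} = \left(-7\right) 3 = -21$)
$v{\left(J \right)} = 2$
$Y{\left(Z,c \right)} = -33$ ($Y{\left(Z,c \right)} = -21 - 12 = -33$)
$\left(\left(3556 - 8751\right) - j\right) + Y{\left(-133,v{\left(1 \right)} \right)} = \left(\left(3556 - 8751\right) - -19449\right) - 33 = \left(-5195 + 19449\right) - 33 = 14254 - 33 = 14221$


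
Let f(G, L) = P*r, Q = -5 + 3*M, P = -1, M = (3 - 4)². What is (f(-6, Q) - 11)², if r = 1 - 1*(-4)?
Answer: 256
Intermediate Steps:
M = 1 (M = (-1)² = 1)
r = 5 (r = 1 + 4 = 5)
Q = -2 (Q = -5 + 3*1 = -5 + 3 = -2)
f(G, L) = -5 (f(G, L) = -1*5 = -5)
(f(-6, Q) - 11)² = (-5 - 11)² = (-16)² = 256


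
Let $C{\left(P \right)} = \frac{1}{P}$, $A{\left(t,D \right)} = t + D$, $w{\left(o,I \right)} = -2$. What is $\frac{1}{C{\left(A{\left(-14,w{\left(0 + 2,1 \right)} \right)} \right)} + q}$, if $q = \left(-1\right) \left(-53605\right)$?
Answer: $\frac{16}{857679} \approx 1.8655 \cdot 10^{-5}$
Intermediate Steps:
$q = 53605$
$A{\left(t,D \right)} = D + t$
$\frac{1}{C{\left(A{\left(-14,w{\left(0 + 2,1 \right)} \right)} \right)} + q} = \frac{1}{\frac{1}{-2 - 14} + 53605} = \frac{1}{\frac{1}{-16} + 53605} = \frac{1}{- \frac{1}{16} + 53605} = \frac{1}{\frac{857679}{16}} = \frac{16}{857679}$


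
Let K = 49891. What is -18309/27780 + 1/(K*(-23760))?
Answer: -361727910787/548844904080 ≈ -0.65907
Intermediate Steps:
-18309/27780 + 1/(K*(-23760)) = -18309/27780 + 1/(49891*(-23760)) = -18309*1/27780 + (1/49891)*(-1/23760) = -6103/9260 - 1/1185410160 = -361727910787/548844904080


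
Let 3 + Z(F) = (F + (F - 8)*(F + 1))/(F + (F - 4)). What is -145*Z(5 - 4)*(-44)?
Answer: 22330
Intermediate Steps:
Z(F) = -3 + (F + (1 + F)*(-8 + F))/(-4 + 2*F) (Z(F) = -3 + (F + (F - 8)*(F + 1))/(F + (F - 4)) = -3 + (F + (-8 + F)*(1 + F))/(F + (-4 + F)) = -3 + (F + (1 + F)*(-8 + F))/(-4 + 2*F))
-145*Z(5 - 4)*(-44) = -145*(4 + (5 - 4)**2 - 12*(5 - 4))/(2*(-2 + (5 - 4)))*(-44) = -145*(4 + 1**2 - 12*1)/(2*(-2 + 1))*(-44) = -145*(4 + 1 - 12)/(2*(-1))*(-44) = -145*(-1)*(-7)/2*(-44) = -145*7/2*(-44) = -1015/2*(-44) = 22330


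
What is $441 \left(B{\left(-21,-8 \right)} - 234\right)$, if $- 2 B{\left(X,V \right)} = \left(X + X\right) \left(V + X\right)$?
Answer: $-371763$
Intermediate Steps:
$B{\left(X,V \right)} = - X \left(V + X\right)$ ($B{\left(X,V \right)} = - \frac{\left(X + X\right) \left(V + X\right)}{2} = - \frac{2 X \left(V + X\right)}{2} = - X \left(V + X\right)$)
$441 \left(B{\left(-21,-8 \right)} - 234\right) = 441 \left(\left(-1\right) \left(-21\right) \left(-8 - 21\right) - 234\right) = 441 \left(\left(-1\right) \left(-21\right) \left(-29\right) - 234\right) = 441 \left(-609 - 234\right) = 441 \left(-843\right) = -371763$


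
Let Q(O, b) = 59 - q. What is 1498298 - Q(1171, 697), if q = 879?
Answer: 1499118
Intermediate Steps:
Q(O, b) = -820 (Q(O, b) = 59 - 1*879 = 59 - 879 = -820)
1498298 - Q(1171, 697) = 1498298 - 1*(-820) = 1498298 + 820 = 1499118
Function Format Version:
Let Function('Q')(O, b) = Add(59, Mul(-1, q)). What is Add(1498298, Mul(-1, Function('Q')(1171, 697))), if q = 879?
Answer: 1499118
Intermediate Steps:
Function('Q')(O, b) = -820 (Function('Q')(O, b) = Add(59, Mul(-1, 879)) = Add(59, -879) = -820)
Add(1498298, Mul(-1, Function('Q')(1171, 697))) = Add(1498298, Mul(-1, -820)) = Add(1498298, 820) = 1499118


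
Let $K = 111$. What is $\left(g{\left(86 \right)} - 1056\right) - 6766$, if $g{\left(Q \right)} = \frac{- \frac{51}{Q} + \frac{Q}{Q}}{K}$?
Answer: $- \frac{74668777}{9546} \approx -7822.0$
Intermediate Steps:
$g{\left(Q \right)} = \frac{1}{111} - \frac{17}{37 Q}$ ($g{\left(Q \right)} = \frac{- \frac{51}{Q} + \frac{Q}{Q}}{111} = \left(- \frac{51}{Q} + 1\right) \frac{1}{111} = \left(1 - \frac{51}{Q}\right) \frac{1}{111} = \frac{1}{111} - \frac{17}{37 Q}$)
$\left(g{\left(86 \right)} - 1056\right) - 6766 = \left(\frac{-51 + 86}{111 \cdot 86} - 1056\right) - 6766 = \left(\frac{1}{111} \cdot \frac{1}{86} \cdot 35 - 1056\right) - 6766 = \left(\frac{35}{9546} - 1056\right) - 6766 = - \frac{10080541}{9546} - 6766 = - \frac{74668777}{9546}$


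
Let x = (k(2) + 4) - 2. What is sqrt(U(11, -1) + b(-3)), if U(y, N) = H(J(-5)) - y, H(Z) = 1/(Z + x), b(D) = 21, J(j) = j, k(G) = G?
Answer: 3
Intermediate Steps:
x = 4 (x = (2 + 4) - 2 = 6 - 2 = 4)
H(Z) = 1/(4 + Z) (H(Z) = 1/(Z + 4) = 1/(4 + Z))
U(y, N) = -1 - y (U(y, N) = 1/(4 - 5) - y = 1/(-1) - y = -1 - y)
sqrt(U(11, -1) + b(-3)) = sqrt((-1 - 1*11) + 21) = sqrt((-1 - 11) + 21) = sqrt(-12 + 21) = sqrt(9) = 3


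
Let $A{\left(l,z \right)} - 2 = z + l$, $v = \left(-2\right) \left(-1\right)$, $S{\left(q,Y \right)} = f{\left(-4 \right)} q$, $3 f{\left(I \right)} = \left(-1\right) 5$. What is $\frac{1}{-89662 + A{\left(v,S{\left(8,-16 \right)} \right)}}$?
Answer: $- \frac{3}{269014} \approx -1.1152 \cdot 10^{-5}$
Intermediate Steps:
$f{\left(I \right)} = - \frac{5}{3}$ ($f{\left(I \right)} = \frac{\left(-1\right) 5}{3} = \frac{1}{3} \left(-5\right) = - \frac{5}{3}$)
$S{\left(q,Y \right)} = - \frac{5 q}{3}$
$v = 2$
$A{\left(l,z \right)} = 2 + l + z$ ($A{\left(l,z \right)} = 2 + \left(z + l\right) = 2 + \left(l + z\right) = 2 + l + z$)
$\frac{1}{-89662 + A{\left(v,S{\left(8,-16 \right)} \right)}} = \frac{1}{-89662 + \left(2 + 2 - \frac{40}{3}\right)} = \frac{1}{-89662 - \frac{28}{3}} = \frac{1}{- \frac{269014}{3}} = - \frac{3}{269014}$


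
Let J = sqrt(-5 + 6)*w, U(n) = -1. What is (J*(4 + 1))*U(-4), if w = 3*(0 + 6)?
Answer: -90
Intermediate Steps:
w = 18 (w = 3*6 = 18)
J = 18 (J = sqrt(-5 + 6)*18 = sqrt(1)*18 = 1*18 = 18)
(J*(4 + 1))*U(-4) = (18*(4 + 1))*(-1) = (18*5)*(-1) = 90*(-1) = -90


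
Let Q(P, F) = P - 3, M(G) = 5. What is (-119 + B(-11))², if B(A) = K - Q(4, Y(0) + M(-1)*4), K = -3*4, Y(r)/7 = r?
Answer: 17424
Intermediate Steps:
Y(r) = 7*r
Q(P, F) = -3 + P
K = -12
B(A) = -13 (B(A) = -12 - (-3 + 4) = -12 - 1*1 = -12 - 1 = -13)
(-119 + B(-11))² = (-119 - 13)² = (-132)² = 17424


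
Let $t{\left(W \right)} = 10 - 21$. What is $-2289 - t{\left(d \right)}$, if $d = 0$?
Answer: $-2278$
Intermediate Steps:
$t{\left(W \right)} = -11$ ($t{\left(W \right)} = 10 - 21 = -11$)
$-2289 - t{\left(d \right)} = -2289 - -11 = -2289 + 11 = -2278$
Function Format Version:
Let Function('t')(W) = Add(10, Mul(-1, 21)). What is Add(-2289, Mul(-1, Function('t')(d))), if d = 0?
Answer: -2278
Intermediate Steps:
Function('t')(W) = -11 (Function('t')(W) = Add(10, -21) = -11)
Add(-2289, Mul(-1, Function('t')(d))) = Add(-2289, Mul(-1, -11)) = Add(-2289, 11) = -2278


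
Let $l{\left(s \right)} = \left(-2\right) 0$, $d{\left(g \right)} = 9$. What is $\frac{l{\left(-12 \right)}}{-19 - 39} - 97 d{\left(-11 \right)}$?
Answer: $-873$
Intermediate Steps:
$l{\left(s \right)} = 0$
$\frac{l{\left(-12 \right)}}{-19 - 39} - 97 d{\left(-11 \right)} = \frac{0}{-19 - 39} - 873 = \frac{0}{-58} - 873 = 0 \left(- \frac{1}{58}\right) - 873 = 0 - 873 = -873$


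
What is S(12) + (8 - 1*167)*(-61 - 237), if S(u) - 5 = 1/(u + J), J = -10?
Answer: 94775/2 ≈ 47388.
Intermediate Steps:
S(u) = 5 + 1/(-10 + u) (S(u) = 5 + 1/(u - 10) = 5 + 1/(-10 + u))
S(12) + (8 - 1*167)*(-61 - 237) = (-49 + 5*12)/(-10 + 12) + (8 - 1*167)*(-61 - 237) = (-49 + 60)/2 + (8 - 167)*(-298) = (½)*11 - 159*(-298) = 11/2 + 47382 = 94775/2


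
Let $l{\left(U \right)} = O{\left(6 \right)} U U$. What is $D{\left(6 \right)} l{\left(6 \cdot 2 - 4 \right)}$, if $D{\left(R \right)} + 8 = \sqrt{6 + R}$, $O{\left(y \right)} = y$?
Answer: $-3072 + 768 \sqrt{3} \approx -1741.8$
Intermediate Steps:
$D{\left(R \right)} = -8 + \sqrt{6 + R}$
$l{\left(U \right)} = 6 U^{2}$ ($l{\left(U \right)} = 6 U U = 6 U^{2}$)
$D{\left(6 \right)} l{\left(6 \cdot 2 - 4 \right)} = \left(-8 + \sqrt{6 + 6}\right) 6 \left(6 \cdot 2 - 4\right)^{2} = \left(-8 + \sqrt{12}\right) 6 \left(12 - 4\right)^{2} = \left(-8 + 2 \sqrt{3}\right) 6 \cdot 8^{2} = \left(-8 + 2 \sqrt{3}\right) 6 \cdot 64 = \left(-8 + 2 \sqrt{3}\right) 384 = -3072 + 768 \sqrt{3}$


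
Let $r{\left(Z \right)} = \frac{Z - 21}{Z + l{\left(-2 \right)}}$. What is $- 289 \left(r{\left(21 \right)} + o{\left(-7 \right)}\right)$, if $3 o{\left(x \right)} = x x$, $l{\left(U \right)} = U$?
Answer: $- \frac{14161}{3} \approx -4720.3$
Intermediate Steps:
$o{\left(x \right)} = \frac{x^{2}}{3}$ ($o{\left(x \right)} = \frac{x x}{3} = \frac{x^{2}}{3}$)
$r{\left(Z \right)} = \frac{-21 + Z}{-2 + Z}$ ($r{\left(Z \right)} = \frac{Z - 21}{Z - 2} = \frac{-21 + Z}{-2 + Z}$)
$- 289 \left(r{\left(21 \right)} + o{\left(-7 \right)}\right) = - 289 \left(\frac{-21 + 21}{-2 + 21} + \frac{\left(-7\right)^{2}}{3}\right) = - 289 \left(\frac{1}{19} \cdot 0 + \frac{1}{3} \cdot 49\right) = - 289 \left(\frac{1}{19} \cdot 0 + \frac{49}{3}\right) = - 289 \left(0 + \frac{49}{3}\right) = \left(-289\right) \frac{49}{3} = - \frac{14161}{3}$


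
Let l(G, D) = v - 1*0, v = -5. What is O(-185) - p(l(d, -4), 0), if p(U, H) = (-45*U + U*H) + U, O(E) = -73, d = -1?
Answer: -293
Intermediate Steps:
l(G, D) = -5 (l(G, D) = -5 - 1*0 = -5 + 0 = -5)
p(U, H) = -44*U + H*U (p(U, H) = (-45*U + H*U) + U = -44*U + H*U)
O(-185) - p(l(d, -4), 0) = -73 - (-5)*(-44 + 0) = -73 - (-5)*(-44) = -73 - 1*220 = -73 - 220 = -293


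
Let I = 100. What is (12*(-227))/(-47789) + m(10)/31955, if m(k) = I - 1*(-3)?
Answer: 13138241/218156785 ≈ 0.060224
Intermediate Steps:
m(k) = 103 (m(k) = 100 - 1*(-3) = 100 + 3 = 103)
(12*(-227))/(-47789) + m(10)/31955 = (12*(-227))/(-47789) + 103/31955 = -2724*(-1/47789) + 103*(1/31955) = 2724/47789 + 103/31955 = 13138241/218156785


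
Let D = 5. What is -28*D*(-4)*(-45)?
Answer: -25200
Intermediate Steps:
-28*D*(-4)*(-45) = -140*(-4)*(-45) = -28*(-20)*(-45) = 560*(-45) = -25200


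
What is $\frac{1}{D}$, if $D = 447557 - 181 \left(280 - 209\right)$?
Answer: $\frac{1}{434706} \approx 2.3004 \cdot 10^{-6}$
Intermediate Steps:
$D = 434706$ ($D = 447557 - 181 \cdot 71 = 447557 - 12851 = 434706$)
$\frac{1}{D} = \frac{1}{434706}$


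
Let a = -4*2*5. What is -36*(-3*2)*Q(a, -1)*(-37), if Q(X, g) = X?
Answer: 319680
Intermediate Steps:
a = -40 (a = -8*5 = -40)
-36*(-3*2)*Q(a, -1)*(-37) = -36*(-3*2)*(-40)*(-37) = -(-216)*(-40)*(-37) = -36*240*(-37) = -8640*(-37) = 319680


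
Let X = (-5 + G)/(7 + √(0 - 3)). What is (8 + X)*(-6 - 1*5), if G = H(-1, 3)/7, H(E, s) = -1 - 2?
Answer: -2079/26 - 209*I*√3/182 ≈ -79.962 - 1.989*I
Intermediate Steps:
H(E, s) = -3
G = -3/7 ≈ -0.42857
X = -38/(7*(7 + I*√3)) (X = (-5 - 3/7)/(7 + √(0 - 3)) = -38/(7*(7 + √(-3))) = -38/(7*(7 + I*√3)) ≈ -0.73077 + 0.18082*I)
(8 + X)*(-6 - 1*5) = (8 + (-19/26 + 19*I*√3/182))*(-6 - 1*5) = (189/26 + 19*I*√3/182)*(-6 - 5) = (189/26 + 19*I*√3/182)*(-11) = -2079/26 - 209*I*√3/182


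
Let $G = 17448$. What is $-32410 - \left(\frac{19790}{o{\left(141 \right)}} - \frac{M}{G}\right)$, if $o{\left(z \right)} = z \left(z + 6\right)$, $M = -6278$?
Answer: $- \frac{1953563336231}{60274116} \approx -32411.0$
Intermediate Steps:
$o{\left(z \right)} = z \left(6 + z\right)$
$-32410 - \left(\frac{19790}{o{\left(141 \right)}} - \frac{M}{G}\right) = -32410 - \left(\frac{3139}{8724} + 19790 \frac{1}{141 \left(6 + 141\right)}\right) = -32410 - \left(\frac{3139}{8724} + \frac{19790}{141 \cdot 147}\right) = -32410 - \left(\frac{3139}{8724} + \frac{19790}{20727}\right) = -32410 - \frac{79236671}{60274116} = - \frac{1953563336231}{60274116}$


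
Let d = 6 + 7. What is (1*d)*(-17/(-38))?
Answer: 221/38 ≈ 5.8158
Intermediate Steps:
d = 13
(1*d)*(-17/(-38)) = (1*13)*(-17/(-38)) = 13*(-17*(-1/38)) = 13*(17/38) = 221/38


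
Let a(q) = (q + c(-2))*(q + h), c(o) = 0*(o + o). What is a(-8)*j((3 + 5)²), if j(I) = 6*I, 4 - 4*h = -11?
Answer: 13056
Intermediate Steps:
h = 15/4 (h = 1 - ¼*(-11) = 1 + 11/4 = 15/4 ≈ 3.7500)
c(o) = 0 (c(o) = 0*(2*o) = 0)
a(q) = q*(15/4 + q) (a(q) = (q + 0)*(q + 15/4) = q*(15/4 + q))
a(-8)*j((3 + 5)²) = ((¼)*(-8)*(15 + 4*(-8)))*(6*(3 + 5)²) = ((¼)*(-8)*(15 - 32))*(6*8²) = ((¼)*(-8)*(-17))*(6*64) = 34*384 = 13056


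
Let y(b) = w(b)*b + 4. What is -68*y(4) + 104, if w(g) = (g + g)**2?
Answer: -17576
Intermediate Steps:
w(g) = 4*g**2 (w(g) = (2*g)**2 = 4*g**2)
y(b) = 4 + 4*b**3 (y(b) = (4*b**2)*b + 4 = 4*b**3 + 4 = 4 + 4*b**3)
-68*y(4) + 104 = -68*(4 + 4*4**3) + 104 = -68*(4 + 4*64) + 104 = -68*(4 + 256) + 104 = -68*260 + 104 = -17680 + 104 = -17576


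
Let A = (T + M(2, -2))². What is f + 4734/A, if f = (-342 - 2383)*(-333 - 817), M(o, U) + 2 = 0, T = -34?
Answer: 225630263/72 ≈ 3.1338e+6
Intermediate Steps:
M(o, U) = -2 (M(o, U) = -2 + 0 = -2)
A = 1296 (A = (-34 - 2)² = (-36)² = 1296)
f = 3133750 (f = -2725*(-1150) = 3133750)
f + 4734/A = 3133750 + 4734/1296 = 3133750 + 4734*(1/1296) = 3133750 + 263/72 = 225630263/72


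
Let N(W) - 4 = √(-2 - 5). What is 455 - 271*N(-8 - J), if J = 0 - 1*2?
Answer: -629 - 271*I*√7 ≈ -629.0 - 717.0*I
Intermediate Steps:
J = -2 (J = 0 - 2 = -2)
N(W) = 4 + I*√7 (N(W) = 4 + √(-2 - 5) = 4 + √(-7) = 4 + I*√7)
455 - 271*N(-8 - J) = 455 - 271*(4 + I*√7) = 455 + (-1084 - 271*I*√7) = -629 - 271*I*√7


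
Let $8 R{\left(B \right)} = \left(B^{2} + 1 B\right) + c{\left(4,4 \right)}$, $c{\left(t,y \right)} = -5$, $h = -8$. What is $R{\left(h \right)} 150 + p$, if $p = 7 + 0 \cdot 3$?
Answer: $\frac{3853}{4} \approx 963.25$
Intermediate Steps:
$R{\left(B \right)} = - \frac{5}{8} + \frac{B}{8} + \frac{B^{2}}{8}$ ($R{\left(B \right)} = \frac{\left(B^{2} + 1 B\right) - 5}{8} = \frac{\left(B^{2} + B\right) - 5}{8} = \frac{\left(B + B^{2}\right) - 5}{8} = \frac{-5 + B + B^{2}}{8} = - \frac{5}{8} + \frac{B}{8} + \frac{B^{2}}{8}$)
$p = 7$ ($p = 7 + 0 = 7$)
$R{\left(h \right)} 150 + p = \left(- \frac{5}{8} + \frac{1}{8} \left(-8\right) + \frac{\left(-8\right)^{2}}{8}\right) 150 + 7 = \left(- \frac{5}{8} - 1 + \frac{1}{8} \cdot 64\right) 150 + 7 = \left(- \frac{5}{8} - 1 + 8\right) 150 + 7 = \frac{51}{8} \cdot 150 + 7 = \frac{3825}{4} + 7 = \frac{3853}{4}$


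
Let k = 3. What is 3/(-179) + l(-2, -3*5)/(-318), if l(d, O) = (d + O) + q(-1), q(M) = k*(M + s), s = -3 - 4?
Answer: 6385/56922 ≈ 0.11217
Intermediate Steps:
s = -7
q(M) = -21 + 3*M (q(M) = 3*(M - 7) = 3*(-7 + M) = -21 + 3*M)
l(d, O) = -24 + O + d (l(d, O) = (d + O) + (-21 + 3*(-1)) = (O + d) + (-21 - 3) = (O + d) - 24 = -24 + O + d)
3/(-179) + l(-2, -3*5)/(-318) = 3/(-179) + (-24 - 3*5 - 2)/(-318) = 3*(-1/179) + (-24 - 15 - 2)*(-1/318) = -3/179 - 41*(-1/318) = -3/179 + 41/318 = 6385/56922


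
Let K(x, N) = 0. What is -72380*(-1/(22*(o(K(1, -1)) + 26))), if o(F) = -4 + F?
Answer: 1645/11 ≈ 149.55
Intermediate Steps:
-72380*(-1/(22*(o(K(1, -1)) + 26))) = -72380*(-1/(22*((-4 + 0) + 26))) = -72380*(-1/(22*(-4 + 26))) = -72380/(22*(-22)) = -72380/(-484) = -72380*(-1/484) = 1645/11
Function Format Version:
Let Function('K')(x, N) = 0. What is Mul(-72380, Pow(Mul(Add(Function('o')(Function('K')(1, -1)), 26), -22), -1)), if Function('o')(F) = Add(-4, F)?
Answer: Rational(1645, 11) ≈ 149.55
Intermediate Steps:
Mul(-72380, Pow(Mul(Add(Function('o')(Function('K')(1, -1)), 26), -22), -1)) = Mul(-72380, Pow(Mul(Add(Add(-4, 0), 26), -22), -1)) = Mul(-72380, Pow(Mul(Add(-4, 26), -22), -1)) = Mul(-72380, Pow(Mul(22, -22), -1)) = Mul(-72380, Pow(-484, -1)) = Mul(-72380, Rational(-1, 484)) = Rational(1645, 11)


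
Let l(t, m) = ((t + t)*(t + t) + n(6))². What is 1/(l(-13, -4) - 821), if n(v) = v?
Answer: 1/464303 ≈ 2.1538e-6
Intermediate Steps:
l(t, m) = (6 + 4*t²)² (l(t, m) = ((t + t)*(t + t) + 6)² = ((2*t)*(2*t) + 6)² = (4*t² + 6)² = (6 + 4*t²)²)
1/(l(-13, -4) - 821) = 1/(4*(3 + 2*(-13)²)² - 821) = 1/(4*(3 + 2*169)² - 821) = 1/(4*(3 + 338)² - 821) = 1/(4*341² - 821) = 1/(4*116281 - 821) = 1/(465124 - 821) = 1/464303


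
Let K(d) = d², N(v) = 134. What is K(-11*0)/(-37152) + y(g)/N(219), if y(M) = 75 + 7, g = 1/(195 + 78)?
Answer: 41/67 ≈ 0.61194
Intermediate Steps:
g = 1/273 ≈ 0.0036630
y(M) = 82
K(-11*0)/(-37152) + y(g)/N(219) = (-11*0)²/(-37152) + 82/134 = 0²*(-1/37152) + 82*(1/134) = 0*(-1/37152) + 41/67 = 0 + 41/67 = 41/67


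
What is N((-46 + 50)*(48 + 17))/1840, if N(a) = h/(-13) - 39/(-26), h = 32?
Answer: -5/9568 ≈ -0.00052258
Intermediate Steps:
N(a) = -25/26 (N(a) = 32/(-13) - 39/(-26) = 32*(-1/13) - 39*(-1/26) = -32/13 + 3/2 = -25/26)
N((-46 + 50)*(48 + 17))/1840 = -25/26/1840 = -25/26*1/1840 = -5/9568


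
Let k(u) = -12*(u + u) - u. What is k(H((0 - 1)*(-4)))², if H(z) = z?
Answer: 10000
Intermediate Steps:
k(u) = -25*u (k(u) = -24*u - u = -25*u)
k(H((0 - 1)*(-4)))² = (-25*(0 - 1)*(-4))² = (-(-25)*(-4))² = (-25*4)² = (-100)² = 10000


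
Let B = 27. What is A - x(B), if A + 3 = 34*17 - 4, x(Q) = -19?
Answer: 590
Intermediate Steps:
A = 571 (A = -3 + (34*17 - 4) = -3 + (578 - 4) = -3 + 574 = 571)
A - x(B) = 571 - 1*(-19) = 571 + 19 = 590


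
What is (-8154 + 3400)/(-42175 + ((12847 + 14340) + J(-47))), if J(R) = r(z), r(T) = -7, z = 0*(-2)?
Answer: 4754/14995 ≈ 0.31704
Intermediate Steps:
z = 0
J(R) = -7
(-8154 + 3400)/(-42175 + ((12847 + 14340) + J(-47))) = (-8154 + 3400)/(-42175 + ((12847 + 14340) - 7)) = -4754/(-42175 + (27187 - 7)) = -4754/(-42175 + 27180) = -4754/(-14995) = -4754*(-1/14995) = 4754/14995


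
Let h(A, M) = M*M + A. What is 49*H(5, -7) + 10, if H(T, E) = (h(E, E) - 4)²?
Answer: 70766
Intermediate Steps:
h(A, M) = A + M² (h(A, M) = M² + A = A + M²)
H(T, E) = (-4 + E + E²)² (H(T, E) = ((E + E²) - 4)² = (-4 + E + E²)²)
49*H(5, -7) + 10 = 49*(-4 - 7 + (-7)²)² + 10 = 49*(-4 - 7 + 49)² + 10 = 49*38² + 10 = 49*1444 + 10 = 70756 + 10 = 70766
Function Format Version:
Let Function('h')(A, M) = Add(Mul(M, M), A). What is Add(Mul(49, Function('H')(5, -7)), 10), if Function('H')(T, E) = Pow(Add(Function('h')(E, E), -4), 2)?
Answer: 70766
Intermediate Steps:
Function('h')(A, M) = Add(A, Pow(M, 2)) (Function('h')(A, M) = Add(Pow(M, 2), A) = Add(A, Pow(M, 2)))
Function('H')(T, E) = Pow(Add(-4, E, Pow(E, 2)), 2) (Function('H')(T, E) = Pow(Add(Add(E, Pow(E, 2)), -4), 2) = Pow(Add(-4, E, Pow(E, 2)), 2))
Add(Mul(49, Function('H')(5, -7)), 10) = Add(Mul(49, Pow(Add(-4, -7, Pow(-7, 2)), 2)), 10) = Add(Mul(49, Pow(Add(-4, -7, 49), 2)), 10) = Add(Mul(49, Pow(38, 2)), 10) = Add(Mul(49, 1444), 10) = Add(70756, 10) = 70766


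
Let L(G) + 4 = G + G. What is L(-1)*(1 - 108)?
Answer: 642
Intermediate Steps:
L(G) = -4 + 2*G (L(G) = -4 + (G + G) = -4 + 2*G)
L(-1)*(1 - 108) = (-4 + 2*(-1))*(1 - 108) = (-4 - 2)*(-107) = -6*(-107) = 642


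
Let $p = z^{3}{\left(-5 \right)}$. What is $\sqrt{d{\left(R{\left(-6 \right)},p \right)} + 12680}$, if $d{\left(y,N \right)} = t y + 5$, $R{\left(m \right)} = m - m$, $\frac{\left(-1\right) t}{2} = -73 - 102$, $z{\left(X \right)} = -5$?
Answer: $\sqrt{12685} \approx 112.63$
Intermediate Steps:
$t = 350$ ($t = - 2 \left(-73 - 102\right) = \left(-2\right) \left(-175\right) = 350$)
$p = -125$ ($p = \left(-5\right)^{3} = -125$)
$R{\left(m \right)} = 0$
$d{\left(y,N \right)} = 5 + 350 y$ ($d{\left(y,N \right)} = 350 y + 5 = 5 + 350 y$)
$\sqrt{d{\left(R{\left(-6 \right)},p \right)} + 12680} = \sqrt{\left(5 + 350 \cdot 0\right) + 12680} = \sqrt{\left(5 + 0\right) + 12680} = \sqrt{5 + 12680} = \sqrt{12685}$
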